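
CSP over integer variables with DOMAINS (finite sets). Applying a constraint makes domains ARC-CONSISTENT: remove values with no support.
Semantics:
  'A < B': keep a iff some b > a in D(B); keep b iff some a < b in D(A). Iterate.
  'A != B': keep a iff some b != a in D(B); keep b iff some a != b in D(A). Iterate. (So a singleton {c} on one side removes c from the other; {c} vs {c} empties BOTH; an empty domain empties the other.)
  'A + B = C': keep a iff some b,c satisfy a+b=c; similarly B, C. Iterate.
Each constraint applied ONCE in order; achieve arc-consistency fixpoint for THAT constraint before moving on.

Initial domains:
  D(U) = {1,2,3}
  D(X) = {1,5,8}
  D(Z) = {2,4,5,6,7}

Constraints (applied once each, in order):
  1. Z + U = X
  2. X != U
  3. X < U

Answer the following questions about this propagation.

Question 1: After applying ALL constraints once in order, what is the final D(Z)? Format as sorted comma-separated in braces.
Constraint 1 (Z + U = X) on D(Z)={2,4,5,6,7} D(U)={1,2,3} D(X)={1,5,8}: X {1,5,8}->{5,8}
Constraint 2 (X != U) on D(X)={5,8} D(U)={1,2,3}: no change
Constraint 3 (X < U) on D(X)={5,8} D(U)={1,2,3}: X {5,8}->{}; U {1,2,3}->{}
So after all 3 constraints: D(Z) = {2,4,5,6,7}

Answer: {2,4,5,6,7}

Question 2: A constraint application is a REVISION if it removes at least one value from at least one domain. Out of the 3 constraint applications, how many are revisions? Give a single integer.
Answer: 2

Derivation:
Constraint 1 (Z + U = X) on D(Z)={2,4,5,6,7} D(U)={1,2,3} D(X)={1,5,8}: X {1,5,8}->{5,8} => REVISION
Constraint 2 (X != U) on D(X)={5,8} D(U)={1,2,3}: no change => not a revision
Constraint 3 (X < U) on D(X)={5,8} D(U)={1,2,3}: X {5,8}->{}; U {1,2,3}->{} => REVISION
Total revisions = 2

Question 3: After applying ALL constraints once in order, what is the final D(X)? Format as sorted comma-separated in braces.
Constraint 1 (Z + U = X) on D(Z)={2,4,5,6,7} D(U)={1,2,3} D(X)={1,5,8}: X {1,5,8}->{5,8}
Constraint 2 (X != U) on D(X)={5,8} D(U)={1,2,3}: no change
Constraint 3 (X < U) on D(X)={5,8} D(U)={1,2,3}: X {5,8}->{}; U {1,2,3}->{}
So after all 3 constraints: D(X) = {}

Answer: {}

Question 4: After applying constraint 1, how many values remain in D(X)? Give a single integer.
Answer: 2

Derivation:
Constraint 1 (Z + U = X) on D(Z)={2,4,5,6,7} D(U)={1,2,3} D(X)={1,5,8}: X {1,5,8}->{5,8}
So after constraint 1: D(X)={5,8}, size = 2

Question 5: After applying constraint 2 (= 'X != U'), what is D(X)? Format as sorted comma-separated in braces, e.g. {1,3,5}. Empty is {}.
Constraint 1 (Z + U = X) on D(Z)={2,4,5,6,7} D(U)={1,2,3} D(X)={1,5,8}: X {1,5,8}->{5,8}
Constraint 2 (X != U) on D(X)={5,8} D(U)={1,2,3}: no change
So after constraint 2: D(X) = {5,8}

Answer: {5,8}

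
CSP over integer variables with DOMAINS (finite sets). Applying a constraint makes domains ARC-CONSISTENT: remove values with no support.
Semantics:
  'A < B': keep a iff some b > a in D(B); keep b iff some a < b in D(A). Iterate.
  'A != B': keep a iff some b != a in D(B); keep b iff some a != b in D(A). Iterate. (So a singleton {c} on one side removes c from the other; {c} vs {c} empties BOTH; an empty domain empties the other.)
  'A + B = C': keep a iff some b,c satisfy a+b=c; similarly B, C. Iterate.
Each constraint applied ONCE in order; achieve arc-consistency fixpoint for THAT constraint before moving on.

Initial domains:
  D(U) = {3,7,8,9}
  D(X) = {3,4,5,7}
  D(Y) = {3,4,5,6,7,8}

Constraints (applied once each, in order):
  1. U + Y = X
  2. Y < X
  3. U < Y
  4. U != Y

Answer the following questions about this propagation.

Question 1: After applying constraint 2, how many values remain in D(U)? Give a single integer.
Constraint 1 (U + Y = X) on D(U)={3,7,8,9} D(Y)={3,4,5,6,7,8} D(X)={3,4,5,7}: U {3,7,8,9}->{3}; Y {3,4,5,6,7,8}->{4}; X {3,4,5,7}->{7}
Constraint 2 (Y < X) on D(Y)={4} D(X)={7}: no change
So after constraint 2: D(U)={3}, size = 1

Answer: 1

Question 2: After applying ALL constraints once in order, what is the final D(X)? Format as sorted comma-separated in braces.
Answer: {7}

Derivation:
Constraint 1 (U + Y = X) on D(U)={3,7,8,9} D(Y)={3,4,5,6,7,8} D(X)={3,4,5,7}: U {3,7,8,9}->{3}; Y {3,4,5,6,7,8}->{4}; X {3,4,5,7}->{7}
Constraint 2 (Y < X) on D(Y)={4} D(X)={7}: no change
Constraint 3 (U < Y) on D(U)={3} D(Y)={4}: no change
Constraint 4 (U != Y) on D(U)={3} D(Y)={4}: no change
So after all 4 constraints: D(X) = {7}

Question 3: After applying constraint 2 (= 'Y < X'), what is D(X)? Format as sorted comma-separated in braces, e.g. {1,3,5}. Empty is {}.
Constraint 1 (U + Y = X) on D(U)={3,7,8,9} D(Y)={3,4,5,6,7,8} D(X)={3,4,5,7}: U {3,7,8,9}->{3}; Y {3,4,5,6,7,8}->{4}; X {3,4,5,7}->{7}
Constraint 2 (Y < X) on D(Y)={4} D(X)={7}: no change
So after constraint 2: D(X) = {7}

Answer: {7}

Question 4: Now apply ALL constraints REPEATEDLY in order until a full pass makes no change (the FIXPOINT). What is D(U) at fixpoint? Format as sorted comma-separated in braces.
pass 0 (initial): D(U)={3,7,8,9}
pass 1: U {3,7,8,9}->{3}; X {3,4,5,7}->{7}; Y {3,4,5,6,7,8}->{4}
pass 2: no change
Fixpoint after 2 passes: D(U) = {3}

Answer: {3}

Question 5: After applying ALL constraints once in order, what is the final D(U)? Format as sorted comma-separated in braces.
Answer: {3}

Derivation:
Constraint 1 (U + Y = X) on D(U)={3,7,8,9} D(Y)={3,4,5,6,7,8} D(X)={3,4,5,7}: U {3,7,8,9}->{3}; Y {3,4,5,6,7,8}->{4}; X {3,4,5,7}->{7}
Constraint 2 (Y < X) on D(Y)={4} D(X)={7}: no change
Constraint 3 (U < Y) on D(U)={3} D(Y)={4}: no change
Constraint 4 (U != Y) on D(U)={3} D(Y)={4}: no change
So after all 4 constraints: D(U) = {3}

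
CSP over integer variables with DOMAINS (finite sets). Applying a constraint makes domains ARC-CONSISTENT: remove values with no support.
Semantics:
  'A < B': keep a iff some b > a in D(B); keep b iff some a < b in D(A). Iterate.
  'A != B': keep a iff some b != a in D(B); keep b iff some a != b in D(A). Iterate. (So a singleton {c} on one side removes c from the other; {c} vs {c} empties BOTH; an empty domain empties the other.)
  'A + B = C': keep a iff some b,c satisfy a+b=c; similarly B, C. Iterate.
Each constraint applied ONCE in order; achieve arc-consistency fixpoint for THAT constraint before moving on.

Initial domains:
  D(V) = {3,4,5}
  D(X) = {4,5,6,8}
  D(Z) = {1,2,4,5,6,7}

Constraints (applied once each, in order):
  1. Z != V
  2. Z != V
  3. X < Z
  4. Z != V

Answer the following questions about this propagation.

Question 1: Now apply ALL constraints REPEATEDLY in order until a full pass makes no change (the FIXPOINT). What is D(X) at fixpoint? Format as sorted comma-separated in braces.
Answer: {4,5,6}

Derivation:
pass 0 (initial): D(X)={4,5,6,8}
pass 1: X {4,5,6,8}->{4,5,6}; Z {1,2,4,5,6,7}->{5,6,7}
pass 2: no change
Fixpoint after 2 passes: D(X) = {4,5,6}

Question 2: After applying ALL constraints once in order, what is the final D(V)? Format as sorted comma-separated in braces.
Constraint 1 (Z != V) on D(Z)={1,2,4,5,6,7} D(V)={3,4,5}: no change
Constraint 2 (Z != V) on D(Z)={1,2,4,5,6,7} D(V)={3,4,5}: no change
Constraint 3 (X < Z) on D(X)={4,5,6,8} D(Z)={1,2,4,5,6,7}: X {4,5,6,8}->{4,5,6}; Z {1,2,4,5,6,7}->{5,6,7}
Constraint 4 (Z != V) on D(Z)={5,6,7} D(V)={3,4,5}: no change
So after all 4 constraints: D(V) = {3,4,5}

Answer: {3,4,5}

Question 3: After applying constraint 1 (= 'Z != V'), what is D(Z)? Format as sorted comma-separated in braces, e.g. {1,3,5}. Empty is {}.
Constraint 1 (Z != V) on D(Z)={1,2,4,5,6,7} D(V)={3,4,5}: no change
So after constraint 1: D(Z) = {1,2,4,5,6,7}

Answer: {1,2,4,5,6,7}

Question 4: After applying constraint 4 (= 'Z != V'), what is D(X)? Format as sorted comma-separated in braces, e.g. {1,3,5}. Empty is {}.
Constraint 1 (Z != V) on D(Z)={1,2,4,5,6,7} D(V)={3,4,5}: no change
Constraint 2 (Z != V) on D(Z)={1,2,4,5,6,7} D(V)={3,4,5}: no change
Constraint 3 (X < Z) on D(X)={4,5,6,8} D(Z)={1,2,4,5,6,7}: X {4,5,6,8}->{4,5,6}; Z {1,2,4,5,6,7}->{5,6,7}
Constraint 4 (Z != V) on D(Z)={5,6,7} D(V)={3,4,5}: no change
So after constraint 4: D(X) = {4,5,6}

Answer: {4,5,6}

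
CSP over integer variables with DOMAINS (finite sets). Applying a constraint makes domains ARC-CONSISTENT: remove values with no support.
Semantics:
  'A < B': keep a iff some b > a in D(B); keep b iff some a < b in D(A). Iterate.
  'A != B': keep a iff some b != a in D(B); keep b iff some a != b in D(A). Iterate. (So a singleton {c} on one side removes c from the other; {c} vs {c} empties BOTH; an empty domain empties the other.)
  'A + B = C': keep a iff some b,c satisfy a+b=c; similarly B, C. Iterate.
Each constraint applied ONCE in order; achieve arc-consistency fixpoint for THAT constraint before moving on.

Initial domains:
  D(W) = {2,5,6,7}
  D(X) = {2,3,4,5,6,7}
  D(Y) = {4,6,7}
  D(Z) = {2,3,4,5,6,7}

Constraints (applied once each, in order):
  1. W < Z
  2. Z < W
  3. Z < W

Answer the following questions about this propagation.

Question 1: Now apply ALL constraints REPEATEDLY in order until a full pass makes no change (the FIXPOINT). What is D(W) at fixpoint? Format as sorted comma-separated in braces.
pass 0 (initial): D(W)={2,5,6,7}
pass 1: W {2,5,6,7}->{5,6}; Z {2,3,4,5,6,7}->{3,4,5}
pass 2: W {5,6}->{}; Z {3,4,5}->{}
pass 3: no change
Fixpoint after 3 passes: D(W) = {}

Answer: {}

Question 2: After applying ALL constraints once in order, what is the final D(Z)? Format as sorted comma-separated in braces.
Constraint 1 (W < Z) on D(W)={2,5,6,7} D(Z)={2,3,4,5,6,7}: W {2,5,6,7}->{2,5,6}; Z {2,3,4,5,6,7}->{3,4,5,6,7}
Constraint 2 (Z < W) on D(Z)={3,4,5,6,7} D(W)={2,5,6}: Z {3,4,5,6,7}->{3,4,5}; W {2,5,6}->{5,6}
Constraint 3 (Z < W) on D(Z)={3,4,5} D(W)={5,6}: no change
So after all 3 constraints: D(Z) = {3,4,5}

Answer: {3,4,5}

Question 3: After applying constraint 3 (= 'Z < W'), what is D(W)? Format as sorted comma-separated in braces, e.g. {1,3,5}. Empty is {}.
Answer: {5,6}

Derivation:
Constraint 1 (W < Z) on D(W)={2,5,6,7} D(Z)={2,3,4,5,6,7}: W {2,5,6,7}->{2,5,6}; Z {2,3,4,5,6,7}->{3,4,5,6,7}
Constraint 2 (Z < W) on D(Z)={3,4,5,6,7} D(W)={2,5,6}: Z {3,4,5,6,7}->{3,4,5}; W {2,5,6}->{5,6}
Constraint 3 (Z < W) on D(Z)={3,4,5} D(W)={5,6}: no change
So after constraint 3: D(W) = {5,6}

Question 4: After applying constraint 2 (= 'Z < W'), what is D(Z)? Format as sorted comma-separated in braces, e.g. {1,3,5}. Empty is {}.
Answer: {3,4,5}

Derivation:
Constraint 1 (W < Z) on D(W)={2,5,6,7} D(Z)={2,3,4,5,6,7}: W {2,5,6,7}->{2,5,6}; Z {2,3,4,5,6,7}->{3,4,5,6,7}
Constraint 2 (Z < W) on D(Z)={3,4,5,6,7} D(W)={2,5,6}: Z {3,4,5,6,7}->{3,4,5}; W {2,5,6}->{5,6}
So after constraint 2: D(Z) = {3,4,5}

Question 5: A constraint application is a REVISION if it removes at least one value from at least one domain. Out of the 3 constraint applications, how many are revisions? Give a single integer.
Answer: 2

Derivation:
Constraint 1 (W < Z) on D(W)={2,5,6,7} D(Z)={2,3,4,5,6,7}: W {2,5,6,7}->{2,5,6}; Z {2,3,4,5,6,7}->{3,4,5,6,7} => REVISION
Constraint 2 (Z < W) on D(Z)={3,4,5,6,7} D(W)={2,5,6}: Z {3,4,5,6,7}->{3,4,5}; W {2,5,6}->{5,6} => REVISION
Constraint 3 (Z < W) on D(Z)={3,4,5} D(W)={5,6}: no change => not a revision
Total revisions = 2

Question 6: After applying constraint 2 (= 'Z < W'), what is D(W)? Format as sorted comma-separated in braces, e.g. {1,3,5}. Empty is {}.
Constraint 1 (W < Z) on D(W)={2,5,6,7} D(Z)={2,3,4,5,6,7}: W {2,5,6,7}->{2,5,6}; Z {2,3,4,5,6,7}->{3,4,5,6,7}
Constraint 2 (Z < W) on D(Z)={3,4,5,6,7} D(W)={2,5,6}: Z {3,4,5,6,7}->{3,4,5}; W {2,5,6}->{5,6}
So after constraint 2: D(W) = {5,6}

Answer: {5,6}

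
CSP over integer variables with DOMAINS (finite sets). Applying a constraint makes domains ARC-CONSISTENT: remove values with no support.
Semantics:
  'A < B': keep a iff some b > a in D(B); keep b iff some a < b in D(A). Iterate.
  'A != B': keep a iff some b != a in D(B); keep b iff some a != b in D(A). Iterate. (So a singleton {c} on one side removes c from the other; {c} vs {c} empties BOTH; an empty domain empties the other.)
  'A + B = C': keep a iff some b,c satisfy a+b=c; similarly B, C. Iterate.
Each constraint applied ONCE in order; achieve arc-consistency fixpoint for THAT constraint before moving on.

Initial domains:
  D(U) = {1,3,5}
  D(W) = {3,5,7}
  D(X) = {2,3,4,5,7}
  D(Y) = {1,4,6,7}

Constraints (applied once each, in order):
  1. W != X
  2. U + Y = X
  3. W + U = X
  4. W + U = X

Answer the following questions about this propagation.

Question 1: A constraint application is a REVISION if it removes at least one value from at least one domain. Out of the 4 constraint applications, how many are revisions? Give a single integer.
Constraint 1 (W != X) on D(W)={3,5,7} D(X)={2,3,4,5,7}: no change => not a revision
Constraint 2 (U + Y = X) on D(U)={1,3,5} D(Y)={1,4,6,7} D(X)={2,3,4,5,7}: U {1,3,5}->{1,3}; Y {1,4,6,7}->{1,4,6}; X {2,3,4,5,7}->{2,4,5,7} => REVISION
Constraint 3 (W + U = X) on D(W)={3,5,7} D(U)={1,3} D(X)={2,4,5,7}: W {3,5,7}->{3}; U {1,3}->{1}; X {2,4,5,7}->{4} => REVISION
Constraint 4 (W + U = X) on D(W)={3} D(U)={1} D(X)={4}: no change => not a revision
Total revisions = 2

Answer: 2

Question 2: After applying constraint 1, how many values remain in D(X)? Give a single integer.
Answer: 5

Derivation:
Constraint 1 (W != X) on D(W)={3,5,7} D(X)={2,3,4,5,7}: no change
So after constraint 1: D(X)={2,3,4,5,7}, size = 5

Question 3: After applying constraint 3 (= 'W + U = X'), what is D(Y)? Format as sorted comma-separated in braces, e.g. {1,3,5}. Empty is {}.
Answer: {1,4,6}

Derivation:
Constraint 1 (W != X) on D(W)={3,5,7} D(X)={2,3,4,5,7}: no change
Constraint 2 (U + Y = X) on D(U)={1,3,5} D(Y)={1,4,6,7} D(X)={2,3,4,5,7}: U {1,3,5}->{1,3}; Y {1,4,6,7}->{1,4,6}; X {2,3,4,5,7}->{2,4,5,7}
Constraint 3 (W + U = X) on D(W)={3,5,7} D(U)={1,3} D(X)={2,4,5,7}: W {3,5,7}->{3}; U {1,3}->{1}; X {2,4,5,7}->{4}
So after constraint 3: D(Y) = {1,4,6}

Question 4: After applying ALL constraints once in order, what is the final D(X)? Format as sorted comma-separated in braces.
Answer: {4}

Derivation:
Constraint 1 (W != X) on D(W)={3,5,7} D(X)={2,3,4,5,7}: no change
Constraint 2 (U + Y = X) on D(U)={1,3,5} D(Y)={1,4,6,7} D(X)={2,3,4,5,7}: U {1,3,5}->{1,3}; Y {1,4,6,7}->{1,4,6}; X {2,3,4,5,7}->{2,4,5,7}
Constraint 3 (W + U = X) on D(W)={3,5,7} D(U)={1,3} D(X)={2,4,5,7}: W {3,5,7}->{3}; U {1,3}->{1}; X {2,4,5,7}->{4}
Constraint 4 (W + U = X) on D(W)={3} D(U)={1} D(X)={4}: no change
So after all 4 constraints: D(X) = {4}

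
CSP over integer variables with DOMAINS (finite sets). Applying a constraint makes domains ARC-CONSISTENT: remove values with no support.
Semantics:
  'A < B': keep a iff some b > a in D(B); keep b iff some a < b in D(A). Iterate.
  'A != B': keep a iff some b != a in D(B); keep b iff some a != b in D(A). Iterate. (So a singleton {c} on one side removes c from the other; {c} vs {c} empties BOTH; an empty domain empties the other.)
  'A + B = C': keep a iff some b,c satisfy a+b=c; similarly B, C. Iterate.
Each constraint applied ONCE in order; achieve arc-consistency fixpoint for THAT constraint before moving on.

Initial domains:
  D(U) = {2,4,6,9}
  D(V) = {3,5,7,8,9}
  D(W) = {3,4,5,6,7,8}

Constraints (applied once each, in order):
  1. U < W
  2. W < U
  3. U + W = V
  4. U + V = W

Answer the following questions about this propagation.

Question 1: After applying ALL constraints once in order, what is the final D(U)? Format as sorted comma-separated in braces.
Answer: {}

Derivation:
Constraint 1 (U < W) on D(U)={2,4,6,9} D(W)={3,4,5,6,7,8}: U {2,4,6,9}->{2,4,6}
Constraint 2 (W < U) on D(W)={3,4,5,6,7,8} D(U)={2,4,6}: W {3,4,5,6,7,8}->{3,4,5}; U {2,4,6}->{4,6}
Constraint 3 (U + W = V) on D(U)={4,6} D(W)={3,4,5} D(V)={3,5,7,8,9}: V {3,5,7,8,9}->{7,8,9}
Constraint 4 (U + V = W) on D(U)={4,6} D(V)={7,8,9} D(W)={3,4,5}: U {4,6}->{}; V {7,8,9}->{}; W {3,4,5}->{}
So after all 4 constraints: D(U) = {}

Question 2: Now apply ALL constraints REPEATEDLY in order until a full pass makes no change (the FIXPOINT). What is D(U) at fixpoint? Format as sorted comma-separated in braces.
Answer: {}

Derivation:
pass 0 (initial): D(U)={2,4,6,9}
pass 1: U {2,4,6,9}->{}; V {3,5,7,8,9}->{}; W {3,4,5,6,7,8}->{}
pass 2: no change
Fixpoint after 2 passes: D(U) = {}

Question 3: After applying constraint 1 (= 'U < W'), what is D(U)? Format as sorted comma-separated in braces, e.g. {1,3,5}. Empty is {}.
Answer: {2,4,6}

Derivation:
Constraint 1 (U < W) on D(U)={2,4,6,9} D(W)={3,4,5,6,7,8}: U {2,4,6,9}->{2,4,6}
So after constraint 1: D(U) = {2,4,6}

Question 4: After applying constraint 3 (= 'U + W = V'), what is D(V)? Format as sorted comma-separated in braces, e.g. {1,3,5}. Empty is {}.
Constraint 1 (U < W) on D(U)={2,4,6,9} D(W)={3,4,5,6,7,8}: U {2,4,6,9}->{2,4,6}
Constraint 2 (W < U) on D(W)={3,4,5,6,7,8} D(U)={2,4,6}: W {3,4,5,6,7,8}->{3,4,5}; U {2,4,6}->{4,6}
Constraint 3 (U + W = V) on D(U)={4,6} D(W)={3,4,5} D(V)={3,5,7,8,9}: V {3,5,7,8,9}->{7,8,9}
So after constraint 3: D(V) = {7,8,9}

Answer: {7,8,9}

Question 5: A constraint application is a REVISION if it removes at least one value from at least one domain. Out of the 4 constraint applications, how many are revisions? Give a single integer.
Constraint 1 (U < W) on D(U)={2,4,6,9} D(W)={3,4,5,6,7,8}: U {2,4,6,9}->{2,4,6} => REVISION
Constraint 2 (W < U) on D(W)={3,4,5,6,7,8} D(U)={2,4,6}: W {3,4,5,6,7,8}->{3,4,5}; U {2,4,6}->{4,6} => REVISION
Constraint 3 (U + W = V) on D(U)={4,6} D(W)={3,4,5} D(V)={3,5,7,8,9}: V {3,5,7,8,9}->{7,8,9} => REVISION
Constraint 4 (U + V = W) on D(U)={4,6} D(V)={7,8,9} D(W)={3,4,5}: U {4,6}->{}; V {7,8,9}->{}; W {3,4,5}->{} => REVISION
Total revisions = 4

Answer: 4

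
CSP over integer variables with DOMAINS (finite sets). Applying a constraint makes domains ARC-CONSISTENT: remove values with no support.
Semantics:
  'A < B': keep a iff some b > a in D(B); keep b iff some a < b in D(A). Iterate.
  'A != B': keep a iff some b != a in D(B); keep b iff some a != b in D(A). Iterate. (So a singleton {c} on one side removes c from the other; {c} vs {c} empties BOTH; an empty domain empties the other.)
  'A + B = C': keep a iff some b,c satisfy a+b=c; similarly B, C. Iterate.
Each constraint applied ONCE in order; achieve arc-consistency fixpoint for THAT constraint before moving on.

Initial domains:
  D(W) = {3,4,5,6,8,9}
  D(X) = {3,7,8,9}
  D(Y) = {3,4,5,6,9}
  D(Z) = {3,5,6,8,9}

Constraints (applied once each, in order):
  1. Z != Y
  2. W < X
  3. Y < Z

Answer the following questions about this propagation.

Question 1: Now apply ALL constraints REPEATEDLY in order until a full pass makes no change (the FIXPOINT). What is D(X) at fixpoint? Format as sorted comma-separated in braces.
pass 0 (initial): D(X)={3,7,8,9}
pass 1: W {3,4,5,6,8,9}->{3,4,5,6,8}; X {3,7,8,9}->{7,8,9}; Y {3,4,5,6,9}->{3,4,5,6}; Z {3,5,6,8,9}->{5,6,8,9}
pass 2: no change
Fixpoint after 2 passes: D(X) = {7,8,9}

Answer: {7,8,9}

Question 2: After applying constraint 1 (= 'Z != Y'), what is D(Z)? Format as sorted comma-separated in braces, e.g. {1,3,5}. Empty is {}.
Constraint 1 (Z != Y) on D(Z)={3,5,6,8,9} D(Y)={3,4,5,6,9}: no change
So after constraint 1: D(Z) = {3,5,6,8,9}

Answer: {3,5,6,8,9}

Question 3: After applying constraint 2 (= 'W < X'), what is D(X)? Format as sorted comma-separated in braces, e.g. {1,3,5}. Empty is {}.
Answer: {7,8,9}

Derivation:
Constraint 1 (Z != Y) on D(Z)={3,5,6,8,9} D(Y)={3,4,5,6,9}: no change
Constraint 2 (W < X) on D(W)={3,4,5,6,8,9} D(X)={3,7,8,9}: W {3,4,5,6,8,9}->{3,4,5,6,8}; X {3,7,8,9}->{7,8,9}
So after constraint 2: D(X) = {7,8,9}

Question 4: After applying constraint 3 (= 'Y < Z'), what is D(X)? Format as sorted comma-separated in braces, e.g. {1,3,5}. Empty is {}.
Answer: {7,8,9}

Derivation:
Constraint 1 (Z != Y) on D(Z)={3,5,6,8,9} D(Y)={3,4,5,6,9}: no change
Constraint 2 (W < X) on D(W)={3,4,5,6,8,9} D(X)={3,7,8,9}: W {3,4,5,6,8,9}->{3,4,5,6,8}; X {3,7,8,9}->{7,8,9}
Constraint 3 (Y < Z) on D(Y)={3,4,5,6,9} D(Z)={3,5,6,8,9}: Y {3,4,5,6,9}->{3,4,5,6}; Z {3,5,6,8,9}->{5,6,8,9}
So after constraint 3: D(X) = {7,8,9}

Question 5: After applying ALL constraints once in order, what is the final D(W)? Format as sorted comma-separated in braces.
Constraint 1 (Z != Y) on D(Z)={3,5,6,8,9} D(Y)={3,4,5,6,9}: no change
Constraint 2 (W < X) on D(W)={3,4,5,6,8,9} D(X)={3,7,8,9}: W {3,4,5,6,8,9}->{3,4,5,6,8}; X {3,7,8,9}->{7,8,9}
Constraint 3 (Y < Z) on D(Y)={3,4,5,6,9} D(Z)={3,5,6,8,9}: Y {3,4,5,6,9}->{3,4,5,6}; Z {3,5,6,8,9}->{5,6,8,9}
So after all 3 constraints: D(W) = {3,4,5,6,8}

Answer: {3,4,5,6,8}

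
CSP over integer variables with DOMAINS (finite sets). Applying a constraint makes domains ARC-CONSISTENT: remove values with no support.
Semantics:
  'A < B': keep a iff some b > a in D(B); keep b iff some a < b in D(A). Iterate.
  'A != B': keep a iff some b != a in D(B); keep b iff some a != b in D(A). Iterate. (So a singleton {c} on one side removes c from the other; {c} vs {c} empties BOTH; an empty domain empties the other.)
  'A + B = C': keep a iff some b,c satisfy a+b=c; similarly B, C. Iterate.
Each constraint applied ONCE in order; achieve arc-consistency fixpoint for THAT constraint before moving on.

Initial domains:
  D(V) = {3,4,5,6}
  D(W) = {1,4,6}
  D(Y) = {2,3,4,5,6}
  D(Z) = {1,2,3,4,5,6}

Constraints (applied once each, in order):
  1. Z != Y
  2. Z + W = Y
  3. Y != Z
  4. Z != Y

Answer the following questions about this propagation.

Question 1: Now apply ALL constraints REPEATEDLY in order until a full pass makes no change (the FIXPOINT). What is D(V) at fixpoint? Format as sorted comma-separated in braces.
pass 0 (initial): D(V)={3,4,5,6}
pass 1: W {1,4,6}->{1,4}; Z {1,2,3,4,5,6}->{1,2,3,4,5}
pass 2: no change
Fixpoint after 2 passes: D(V) = {3,4,5,6}

Answer: {3,4,5,6}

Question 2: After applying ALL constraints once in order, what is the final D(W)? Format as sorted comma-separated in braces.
Constraint 1 (Z != Y) on D(Z)={1,2,3,4,5,6} D(Y)={2,3,4,5,6}: no change
Constraint 2 (Z + W = Y) on D(Z)={1,2,3,4,5,6} D(W)={1,4,6} D(Y)={2,3,4,5,6}: Z {1,2,3,4,5,6}->{1,2,3,4,5}; W {1,4,6}->{1,4}
Constraint 3 (Y != Z) on D(Y)={2,3,4,5,6} D(Z)={1,2,3,4,5}: no change
Constraint 4 (Z != Y) on D(Z)={1,2,3,4,5} D(Y)={2,3,4,5,6}: no change
So after all 4 constraints: D(W) = {1,4}

Answer: {1,4}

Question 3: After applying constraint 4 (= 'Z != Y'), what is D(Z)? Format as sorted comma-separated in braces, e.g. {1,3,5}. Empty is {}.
Answer: {1,2,3,4,5}

Derivation:
Constraint 1 (Z != Y) on D(Z)={1,2,3,4,5,6} D(Y)={2,3,4,5,6}: no change
Constraint 2 (Z + W = Y) on D(Z)={1,2,3,4,5,6} D(W)={1,4,6} D(Y)={2,3,4,5,6}: Z {1,2,3,4,5,6}->{1,2,3,4,5}; W {1,4,6}->{1,4}
Constraint 3 (Y != Z) on D(Y)={2,3,4,5,6} D(Z)={1,2,3,4,5}: no change
Constraint 4 (Z != Y) on D(Z)={1,2,3,4,5} D(Y)={2,3,4,5,6}: no change
So after constraint 4: D(Z) = {1,2,3,4,5}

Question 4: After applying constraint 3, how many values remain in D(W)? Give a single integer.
Answer: 2

Derivation:
Constraint 1 (Z != Y) on D(Z)={1,2,3,4,5,6} D(Y)={2,3,4,5,6}: no change
Constraint 2 (Z + W = Y) on D(Z)={1,2,3,4,5,6} D(W)={1,4,6} D(Y)={2,3,4,5,6}: Z {1,2,3,4,5,6}->{1,2,3,4,5}; W {1,4,6}->{1,4}
Constraint 3 (Y != Z) on D(Y)={2,3,4,5,6} D(Z)={1,2,3,4,5}: no change
So after constraint 3: D(W)={1,4}, size = 2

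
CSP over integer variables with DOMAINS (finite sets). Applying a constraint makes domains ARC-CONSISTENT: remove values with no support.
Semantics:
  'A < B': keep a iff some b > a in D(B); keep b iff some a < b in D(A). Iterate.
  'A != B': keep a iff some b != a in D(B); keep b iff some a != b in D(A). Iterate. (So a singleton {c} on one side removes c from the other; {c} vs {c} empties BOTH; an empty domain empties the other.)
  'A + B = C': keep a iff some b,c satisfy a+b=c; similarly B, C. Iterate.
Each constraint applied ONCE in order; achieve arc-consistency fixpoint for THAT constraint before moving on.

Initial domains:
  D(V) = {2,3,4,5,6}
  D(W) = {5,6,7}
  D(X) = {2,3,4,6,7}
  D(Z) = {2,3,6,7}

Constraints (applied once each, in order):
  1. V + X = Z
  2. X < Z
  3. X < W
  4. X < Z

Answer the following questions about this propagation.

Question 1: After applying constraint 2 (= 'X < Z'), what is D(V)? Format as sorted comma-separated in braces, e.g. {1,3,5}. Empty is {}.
Constraint 1 (V + X = Z) on D(V)={2,3,4,5,6} D(X)={2,3,4,6,7} D(Z)={2,3,6,7}: V {2,3,4,5,6}->{2,3,4,5}; X {2,3,4,6,7}->{2,3,4}; Z {2,3,6,7}->{6,7}
Constraint 2 (X < Z) on D(X)={2,3,4} D(Z)={6,7}: no change
So after constraint 2: D(V) = {2,3,4,5}

Answer: {2,3,4,5}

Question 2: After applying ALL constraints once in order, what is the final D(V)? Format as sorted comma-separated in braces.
Answer: {2,3,4,5}

Derivation:
Constraint 1 (V + X = Z) on D(V)={2,3,4,5,6} D(X)={2,3,4,6,7} D(Z)={2,3,6,7}: V {2,3,4,5,6}->{2,3,4,5}; X {2,3,4,6,7}->{2,3,4}; Z {2,3,6,7}->{6,7}
Constraint 2 (X < Z) on D(X)={2,3,4} D(Z)={6,7}: no change
Constraint 3 (X < W) on D(X)={2,3,4} D(W)={5,6,7}: no change
Constraint 4 (X < Z) on D(X)={2,3,4} D(Z)={6,7}: no change
So after all 4 constraints: D(V) = {2,3,4,5}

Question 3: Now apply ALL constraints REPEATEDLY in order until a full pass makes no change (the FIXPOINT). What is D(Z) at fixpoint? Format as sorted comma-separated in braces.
pass 0 (initial): D(Z)={2,3,6,7}
pass 1: V {2,3,4,5,6}->{2,3,4,5}; X {2,3,4,6,7}->{2,3,4}; Z {2,3,6,7}->{6,7}
pass 2: no change
Fixpoint after 2 passes: D(Z) = {6,7}

Answer: {6,7}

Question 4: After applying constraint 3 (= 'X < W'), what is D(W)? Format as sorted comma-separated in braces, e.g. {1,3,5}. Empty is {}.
Answer: {5,6,7}

Derivation:
Constraint 1 (V + X = Z) on D(V)={2,3,4,5,6} D(X)={2,3,4,6,7} D(Z)={2,3,6,7}: V {2,3,4,5,6}->{2,3,4,5}; X {2,3,4,6,7}->{2,3,4}; Z {2,3,6,7}->{6,7}
Constraint 2 (X < Z) on D(X)={2,3,4} D(Z)={6,7}: no change
Constraint 3 (X < W) on D(X)={2,3,4} D(W)={5,6,7}: no change
So after constraint 3: D(W) = {5,6,7}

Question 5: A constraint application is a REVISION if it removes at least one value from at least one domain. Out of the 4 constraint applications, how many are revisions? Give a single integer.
Answer: 1

Derivation:
Constraint 1 (V + X = Z) on D(V)={2,3,4,5,6} D(X)={2,3,4,6,7} D(Z)={2,3,6,7}: V {2,3,4,5,6}->{2,3,4,5}; X {2,3,4,6,7}->{2,3,4}; Z {2,3,6,7}->{6,7} => REVISION
Constraint 2 (X < Z) on D(X)={2,3,4} D(Z)={6,7}: no change => not a revision
Constraint 3 (X < W) on D(X)={2,3,4} D(W)={5,6,7}: no change => not a revision
Constraint 4 (X < Z) on D(X)={2,3,4} D(Z)={6,7}: no change => not a revision
Total revisions = 1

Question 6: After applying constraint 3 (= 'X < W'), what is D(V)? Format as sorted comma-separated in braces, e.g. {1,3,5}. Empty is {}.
Constraint 1 (V + X = Z) on D(V)={2,3,4,5,6} D(X)={2,3,4,6,7} D(Z)={2,3,6,7}: V {2,3,4,5,6}->{2,3,4,5}; X {2,3,4,6,7}->{2,3,4}; Z {2,3,6,7}->{6,7}
Constraint 2 (X < Z) on D(X)={2,3,4} D(Z)={6,7}: no change
Constraint 3 (X < W) on D(X)={2,3,4} D(W)={5,6,7}: no change
So after constraint 3: D(V) = {2,3,4,5}

Answer: {2,3,4,5}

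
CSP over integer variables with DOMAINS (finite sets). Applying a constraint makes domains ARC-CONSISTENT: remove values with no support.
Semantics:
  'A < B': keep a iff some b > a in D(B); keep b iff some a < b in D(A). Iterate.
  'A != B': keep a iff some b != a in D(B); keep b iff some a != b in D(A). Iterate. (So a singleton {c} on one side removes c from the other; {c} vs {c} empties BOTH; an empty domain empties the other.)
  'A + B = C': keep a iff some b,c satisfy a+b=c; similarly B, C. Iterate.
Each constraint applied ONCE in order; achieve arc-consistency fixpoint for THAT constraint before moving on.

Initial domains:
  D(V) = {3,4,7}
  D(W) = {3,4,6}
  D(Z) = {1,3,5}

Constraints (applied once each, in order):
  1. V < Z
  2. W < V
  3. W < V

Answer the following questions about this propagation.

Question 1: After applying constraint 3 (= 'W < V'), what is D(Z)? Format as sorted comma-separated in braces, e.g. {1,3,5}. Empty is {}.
Constraint 1 (V < Z) on D(V)={3,4,7} D(Z)={1,3,5}: V {3,4,7}->{3,4}; Z {1,3,5}->{5}
Constraint 2 (W < V) on D(W)={3,4,6} D(V)={3,4}: W {3,4,6}->{3}; V {3,4}->{4}
Constraint 3 (W < V) on D(W)={3} D(V)={4}: no change
So after constraint 3: D(Z) = {5}

Answer: {5}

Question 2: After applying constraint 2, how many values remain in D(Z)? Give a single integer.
Answer: 1

Derivation:
Constraint 1 (V < Z) on D(V)={3,4,7} D(Z)={1,3,5}: V {3,4,7}->{3,4}; Z {1,3,5}->{5}
Constraint 2 (W < V) on D(W)={3,4,6} D(V)={3,4}: W {3,4,6}->{3}; V {3,4}->{4}
So after constraint 2: D(Z)={5}, size = 1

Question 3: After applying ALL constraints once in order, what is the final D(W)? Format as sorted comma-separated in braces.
Constraint 1 (V < Z) on D(V)={3,4,7} D(Z)={1,3,5}: V {3,4,7}->{3,4}; Z {1,3,5}->{5}
Constraint 2 (W < V) on D(W)={3,4,6} D(V)={3,4}: W {3,4,6}->{3}; V {3,4}->{4}
Constraint 3 (W < V) on D(W)={3} D(V)={4}: no change
So after all 3 constraints: D(W) = {3}

Answer: {3}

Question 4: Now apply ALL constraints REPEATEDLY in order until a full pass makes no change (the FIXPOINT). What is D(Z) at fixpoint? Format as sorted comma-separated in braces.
pass 0 (initial): D(Z)={1,3,5}
pass 1: V {3,4,7}->{4}; W {3,4,6}->{3}; Z {1,3,5}->{5}
pass 2: no change
Fixpoint after 2 passes: D(Z) = {5}

Answer: {5}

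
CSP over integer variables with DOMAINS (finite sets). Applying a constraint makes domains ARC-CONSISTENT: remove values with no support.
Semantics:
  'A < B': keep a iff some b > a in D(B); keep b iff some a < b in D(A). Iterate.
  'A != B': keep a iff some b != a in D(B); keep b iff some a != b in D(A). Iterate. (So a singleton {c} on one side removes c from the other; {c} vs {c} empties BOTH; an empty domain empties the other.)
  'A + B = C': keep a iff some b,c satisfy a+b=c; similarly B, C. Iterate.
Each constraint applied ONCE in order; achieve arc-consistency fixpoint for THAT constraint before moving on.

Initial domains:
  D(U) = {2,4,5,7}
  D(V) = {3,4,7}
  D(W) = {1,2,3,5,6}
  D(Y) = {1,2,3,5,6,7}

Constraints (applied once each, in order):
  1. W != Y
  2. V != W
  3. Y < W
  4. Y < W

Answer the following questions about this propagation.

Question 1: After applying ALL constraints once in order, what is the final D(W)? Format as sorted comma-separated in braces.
Constraint 1 (W != Y) on D(W)={1,2,3,5,6} D(Y)={1,2,3,5,6,7}: no change
Constraint 2 (V != W) on D(V)={3,4,7} D(W)={1,2,3,5,6}: no change
Constraint 3 (Y < W) on D(Y)={1,2,3,5,6,7} D(W)={1,2,3,5,6}: Y {1,2,3,5,6,7}->{1,2,3,5}; W {1,2,3,5,6}->{2,3,5,6}
Constraint 4 (Y < W) on D(Y)={1,2,3,5} D(W)={2,3,5,6}: no change
So after all 4 constraints: D(W) = {2,3,5,6}

Answer: {2,3,5,6}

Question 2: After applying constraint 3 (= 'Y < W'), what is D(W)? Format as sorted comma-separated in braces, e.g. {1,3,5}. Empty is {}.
Answer: {2,3,5,6}

Derivation:
Constraint 1 (W != Y) on D(W)={1,2,3,5,6} D(Y)={1,2,3,5,6,7}: no change
Constraint 2 (V != W) on D(V)={3,4,7} D(W)={1,2,3,5,6}: no change
Constraint 3 (Y < W) on D(Y)={1,2,3,5,6,7} D(W)={1,2,3,5,6}: Y {1,2,3,5,6,7}->{1,2,3,5}; W {1,2,3,5,6}->{2,3,5,6}
So after constraint 3: D(W) = {2,3,5,6}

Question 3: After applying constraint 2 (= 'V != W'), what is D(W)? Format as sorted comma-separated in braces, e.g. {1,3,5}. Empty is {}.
Constraint 1 (W != Y) on D(W)={1,2,3,5,6} D(Y)={1,2,3,5,6,7}: no change
Constraint 2 (V != W) on D(V)={3,4,7} D(W)={1,2,3,5,6}: no change
So after constraint 2: D(W) = {1,2,3,5,6}

Answer: {1,2,3,5,6}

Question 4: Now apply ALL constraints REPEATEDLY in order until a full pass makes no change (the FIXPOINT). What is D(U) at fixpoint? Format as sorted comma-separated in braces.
Answer: {2,4,5,7}

Derivation:
pass 0 (initial): D(U)={2,4,5,7}
pass 1: W {1,2,3,5,6}->{2,3,5,6}; Y {1,2,3,5,6,7}->{1,2,3,5}
pass 2: no change
Fixpoint after 2 passes: D(U) = {2,4,5,7}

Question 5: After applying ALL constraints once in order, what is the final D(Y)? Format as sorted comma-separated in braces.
Answer: {1,2,3,5}

Derivation:
Constraint 1 (W != Y) on D(W)={1,2,3,5,6} D(Y)={1,2,3,5,6,7}: no change
Constraint 2 (V != W) on D(V)={3,4,7} D(W)={1,2,3,5,6}: no change
Constraint 3 (Y < W) on D(Y)={1,2,3,5,6,7} D(W)={1,2,3,5,6}: Y {1,2,3,5,6,7}->{1,2,3,5}; W {1,2,3,5,6}->{2,3,5,6}
Constraint 4 (Y < W) on D(Y)={1,2,3,5} D(W)={2,3,5,6}: no change
So after all 4 constraints: D(Y) = {1,2,3,5}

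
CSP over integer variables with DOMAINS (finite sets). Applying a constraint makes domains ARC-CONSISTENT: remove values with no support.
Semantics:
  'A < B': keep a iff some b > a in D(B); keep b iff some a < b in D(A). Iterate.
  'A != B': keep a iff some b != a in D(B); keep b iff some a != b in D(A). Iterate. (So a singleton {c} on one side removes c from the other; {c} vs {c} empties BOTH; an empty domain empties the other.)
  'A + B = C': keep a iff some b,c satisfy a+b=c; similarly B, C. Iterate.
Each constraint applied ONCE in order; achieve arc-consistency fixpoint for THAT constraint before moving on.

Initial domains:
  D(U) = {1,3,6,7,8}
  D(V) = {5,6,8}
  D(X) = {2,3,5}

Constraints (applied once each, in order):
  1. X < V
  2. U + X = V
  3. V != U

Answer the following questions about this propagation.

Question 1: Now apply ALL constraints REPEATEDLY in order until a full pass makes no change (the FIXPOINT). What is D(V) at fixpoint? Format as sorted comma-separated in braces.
pass 0 (initial): D(V)={5,6,8}
pass 1: U {1,3,6,7,8}->{1,3,6}
pass 2: no change
Fixpoint after 2 passes: D(V) = {5,6,8}

Answer: {5,6,8}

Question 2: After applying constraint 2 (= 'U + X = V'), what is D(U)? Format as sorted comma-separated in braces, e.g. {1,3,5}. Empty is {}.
Constraint 1 (X < V) on D(X)={2,3,5} D(V)={5,6,8}: no change
Constraint 2 (U + X = V) on D(U)={1,3,6,7,8} D(X)={2,3,5} D(V)={5,6,8}: U {1,3,6,7,8}->{1,3,6}
So after constraint 2: D(U) = {1,3,6}

Answer: {1,3,6}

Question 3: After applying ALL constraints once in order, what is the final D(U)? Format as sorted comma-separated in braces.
Answer: {1,3,6}

Derivation:
Constraint 1 (X < V) on D(X)={2,3,5} D(V)={5,6,8}: no change
Constraint 2 (U + X = V) on D(U)={1,3,6,7,8} D(X)={2,3,5} D(V)={5,6,8}: U {1,3,6,7,8}->{1,3,6}
Constraint 3 (V != U) on D(V)={5,6,8} D(U)={1,3,6}: no change
So after all 3 constraints: D(U) = {1,3,6}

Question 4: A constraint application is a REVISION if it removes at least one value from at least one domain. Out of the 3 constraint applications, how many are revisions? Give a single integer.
Constraint 1 (X < V) on D(X)={2,3,5} D(V)={5,6,8}: no change => not a revision
Constraint 2 (U + X = V) on D(U)={1,3,6,7,8} D(X)={2,3,5} D(V)={5,6,8}: U {1,3,6,7,8}->{1,3,6} => REVISION
Constraint 3 (V != U) on D(V)={5,6,8} D(U)={1,3,6}: no change => not a revision
Total revisions = 1

Answer: 1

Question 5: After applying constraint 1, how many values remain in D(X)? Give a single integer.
Answer: 3

Derivation:
Constraint 1 (X < V) on D(X)={2,3,5} D(V)={5,6,8}: no change
So after constraint 1: D(X)={2,3,5}, size = 3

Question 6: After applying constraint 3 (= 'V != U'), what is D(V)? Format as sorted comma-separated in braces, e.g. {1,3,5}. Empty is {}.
Answer: {5,6,8}

Derivation:
Constraint 1 (X < V) on D(X)={2,3,5} D(V)={5,6,8}: no change
Constraint 2 (U + X = V) on D(U)={1,3,6,7,8} D(X)={2,3,5} D(V)={5,6,8}: U {1,3,6,7,8}->{1,3,6}
Constraint 3 (V != U) on D(V)={5,6,8} D(U)={1,3,6}: no change
So after constraint 3: D(V) = {5,6,8}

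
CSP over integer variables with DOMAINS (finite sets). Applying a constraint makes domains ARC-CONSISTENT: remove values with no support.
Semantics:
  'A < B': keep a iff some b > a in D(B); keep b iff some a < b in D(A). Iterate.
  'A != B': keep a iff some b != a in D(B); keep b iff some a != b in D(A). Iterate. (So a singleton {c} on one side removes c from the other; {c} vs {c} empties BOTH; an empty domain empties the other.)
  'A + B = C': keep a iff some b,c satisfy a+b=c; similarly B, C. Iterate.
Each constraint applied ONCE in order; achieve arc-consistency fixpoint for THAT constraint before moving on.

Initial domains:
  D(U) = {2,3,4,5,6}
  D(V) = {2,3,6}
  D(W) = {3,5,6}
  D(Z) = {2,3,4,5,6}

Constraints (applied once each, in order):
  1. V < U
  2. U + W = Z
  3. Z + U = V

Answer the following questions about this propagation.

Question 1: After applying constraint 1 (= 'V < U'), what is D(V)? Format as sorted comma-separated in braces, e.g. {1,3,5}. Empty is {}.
Constraint 1 (V < U) on D(V)={2,3,6} D(U)={2,3,4,5,6}: V {2,3,6}->{2,3}; U {2,3,4,5,6}->{3,4,5,6}
So after constraint 1: D(V) = {2,3}

Answer: {2,3}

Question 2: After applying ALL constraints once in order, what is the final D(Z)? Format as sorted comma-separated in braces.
Constraint 1 (V < U) on D(V)={2,3,6} D(U)={2,3,4,5,6}: V {2,3,6}->{2,3}; U {2,3,4,5,6}->{3,4,5,6}
Constraint 2 (U + W = Z) on D(U)={3,4,5,6} D(W)={3,5,6} D(Z)={2,3,4,5,6}: U {3,4,5,6}->{3}; W {3,5,6}->{3}; Z {2,3,4,5,6}->{6}
Constraint 3 (Z + U = V) on D(Z)={6} D(U)={3} D(V)={2,3}: Z {6}->{}; U {3}->{}; V {2,3}->{}
So after all 3 constraints: D(Z) = {}

Answer: {}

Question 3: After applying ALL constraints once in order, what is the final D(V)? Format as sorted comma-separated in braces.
Constraint 1 (V < U) on D(V)={2,3,6} D(U)={2,3,4,5,6}: V {2,3,6}->{2,3}; U {2,3,4,5,6}->{3,4,5,6}
Constraint 2 (U + W = Z) on D(U)={3,4,5,6} D(W)={3,5,6} D(Z)={2,3,4,5,6}: U {3,4,5,6}->{3}; W {3,5,6}->{3}; Z {2,3,4,5,6}->{6}
Constraint 3 (Z + U = V) on D(Z)={6} D(U)={3} D(V)={2,3}: Z {6}->{}; U {3}->{}; V {2,3}->{}
So after all 3 constraints: D(V) = {}

Answer: {}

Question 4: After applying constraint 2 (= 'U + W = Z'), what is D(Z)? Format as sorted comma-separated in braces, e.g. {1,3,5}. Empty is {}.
Constraint 1 (V < U) on D(V)={2,3,6} D(U)={2,3,4,5,6}: V {2,3,6}->{2,3}; U {2,3,4,5,6}->{3,4,5,6}
Constraint 2 (U + W = Z) on D(U)={3,4,5,6} D(W)={3,5,6} D(Z)={2,3,4,5,6}: U {3,4,5,6}->{3}; W {3,5,6}->{3}; Z {2,3,4,5,6}->{6}
So after constraint 2: D(Z) = {6}

Answer: {6}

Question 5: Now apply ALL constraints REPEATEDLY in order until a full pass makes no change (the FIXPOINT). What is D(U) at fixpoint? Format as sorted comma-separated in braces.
Answer: {}

Derivation:
pass 0 (initial): D(U)={2,3,4,5,6}
pass 1: U {2,3,4,5,6}->{}; V {2,3,6}->{}; W {3,5,6}->{3}; Z {2,3,4,5,6}->{}
pass 2: W {3}->{}
pass 3: no change
Fixpoint after 3 passes: D(U) = {}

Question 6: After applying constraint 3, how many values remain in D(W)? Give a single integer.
Answer: 1

Derivation:
Constraint 1 (V < U) on D(V)={2,3,6} D(U)={2,3,4,5,6}: V {2,3,6}->{2,3}; U {2,3,4,5,6}->{3,4,5,6}
Constraint 2 (U + W = Z) on D(U)={3,4,5,6} D(W)={3,5,6} D(Z)={2,3,4,5,6}: U {3,4,5,6}->{3}; W {3,5,6}->{3}; Z {2,3,4,5,6}->{6}
Constraint 3 (Z + U = V) on D(Z)={6} D(U)={3} D(V)={2,3}: Z {6}->{}; U {3}->{}; V {2,3}->{}
So after constraint 3: D(W)={3}, size = 1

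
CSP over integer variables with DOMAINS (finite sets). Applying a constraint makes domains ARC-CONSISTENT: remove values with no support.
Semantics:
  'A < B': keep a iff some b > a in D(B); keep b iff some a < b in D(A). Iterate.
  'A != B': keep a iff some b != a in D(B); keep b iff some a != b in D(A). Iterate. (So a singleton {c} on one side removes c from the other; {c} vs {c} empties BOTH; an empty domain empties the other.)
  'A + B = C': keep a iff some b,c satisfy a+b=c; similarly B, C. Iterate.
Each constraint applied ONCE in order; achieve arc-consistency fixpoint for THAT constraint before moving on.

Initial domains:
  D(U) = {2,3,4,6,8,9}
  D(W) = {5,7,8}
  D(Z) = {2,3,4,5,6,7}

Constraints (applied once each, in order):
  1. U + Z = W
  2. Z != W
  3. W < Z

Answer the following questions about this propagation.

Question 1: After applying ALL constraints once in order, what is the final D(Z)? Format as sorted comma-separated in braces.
Constraint 1 (U + Z = W) on D(U)={2,3,4,6,8,9} D(Z)={2,3,4,5,6,7} D(W)={5,7,8}: U {2,3,4,6,8,9}->{2,3,4,6}; Z {2,3,4,5,6,7}->{2,3,4,5,6}
Constraint 2 (Z != W) on D(Z)={2,3,4,5,6} D(W)={5,7,8}: no change
Constraint 3 (W < Z) on D(W)={5,7,8} D(Z)={2,3,4,5,6}: W {5,7,8}->{5}; Z {2,3,4,5,6}->{6}
So after all 3 constraints: D(Z) = {6}

Answer: {6}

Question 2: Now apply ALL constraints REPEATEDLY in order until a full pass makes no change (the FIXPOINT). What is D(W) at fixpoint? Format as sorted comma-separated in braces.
Answer: {}

Derivation:
pass 0 (initial): D(W)={5,7,8}
pass 1: U {2,3,4,6,8,9}->{2,3,4,6}; W {5,7,8}->{5}; Z {2,3,4,5,6,7}->{6}
pass 2: U {2,3,4,6}->{}; W {5}->{}; Z {6}->{}
pass 3: no change
Fixpoint after 3 passes: D(W) = {}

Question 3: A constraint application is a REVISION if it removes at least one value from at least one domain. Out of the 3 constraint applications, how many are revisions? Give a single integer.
Answer: 2

Derivation:
Constraint 1 (U + Z = W) on D(U)={2,3,4,6,8,9} D(Z)={2,3,4,5,6,7} D(W)={5,7,8}: U {2,3,4,6,8,9}->{2,3,4,6}; Z {2,3,4,5,6,7}->{2,3,4,5,6} => REVISION
Constraint 2 (Z != W) on D(Z)={2,3,4,5,6} D(W)={5,7,8}: no change => not a revision
Constraint 3 (W < Z) on D(W)={5,7,8} D(Z)={2,3,4,5,6}: W {5,7,8}->{5}; Z {2,3,4,5,6}->{6} => REVISION
Total revisions = 2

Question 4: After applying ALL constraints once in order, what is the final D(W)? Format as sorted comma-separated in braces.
Answer: {5}

Derivation:
Constraint 1 (U + Z = W) on D(U)={2,3,4,6,8,9} D(Z)={2,3,4,5,6,7} D(W)={5,7,8}: U {2,3,4,6,8,9}->{2,3,4,6}; Z {2,3,4,5,6,7}->{2,3,4,5,6}
Constraint 2 (Z != W) on D(Z)={2,3,4,5,6} D(W)={5,7,8}: no change
Constraint 3 (W < Z) on D(W)={5,7,8} D(Z)={2,3,4,5,6}: W {5,7,8}->{5}; Z {2,3,4,5,6}->{6}
So after all 3 constraints: D(W) = {5}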